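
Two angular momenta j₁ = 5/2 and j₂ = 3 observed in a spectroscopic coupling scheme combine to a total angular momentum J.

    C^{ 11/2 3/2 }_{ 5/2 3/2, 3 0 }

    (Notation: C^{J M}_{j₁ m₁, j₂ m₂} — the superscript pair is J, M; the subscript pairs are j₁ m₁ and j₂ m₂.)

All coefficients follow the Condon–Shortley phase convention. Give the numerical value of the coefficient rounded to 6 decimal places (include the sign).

√[12·0!5!6!/12! · 4!1!3!3!7!4!] = √(2488320/11)
  +(−1)^0/∏(0,0,1,3,4,3)! = 1/864  (running 1/864)
⟨..|..⟩ = √(2488320/11)·(1/864) = +0.550482

+√(10/33) = +0.550482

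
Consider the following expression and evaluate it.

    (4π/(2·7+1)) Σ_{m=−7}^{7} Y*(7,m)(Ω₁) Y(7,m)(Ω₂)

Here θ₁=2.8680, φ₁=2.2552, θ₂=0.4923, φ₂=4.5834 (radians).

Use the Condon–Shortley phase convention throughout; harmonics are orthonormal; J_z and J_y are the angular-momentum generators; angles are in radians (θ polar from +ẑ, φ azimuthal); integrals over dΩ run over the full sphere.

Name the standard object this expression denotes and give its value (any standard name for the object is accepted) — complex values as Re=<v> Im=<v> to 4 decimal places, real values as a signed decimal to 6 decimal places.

Legendre polynomial (addition theorem), +0.141897

This sum is the spherical-harmonic addition theorem: it equals the Legendre polynomial P_l(cos γ) of the angle γ between the two directions.
Addition theorem: P_7(cos γ) = (4π/15) Σ_m Y*_{lm}(Ω₁) Y_{lm}(Ω₂), m = −7…7:
  term(m=-7) = -0.000000+0.000000i   from Y*(Ω₁)=-0.000052-0.000004i, Y(Ω₂)=+0.002069-0.001632i
  term(m=-6) = -0.000002+0.000013i   from Y*(Ω₁)=-0.000399-0.000576i, Y(Ω₂)=-0.013147-0.012849i
  term(m=-5) = +0.000277+0.000367i   from Y*(Ω₁)=+0.001616-0.005611i, Y(Ω₂)=-0.047329+0.062915i
  term(m=-4) = +0.007757+0.000872i   from Y*(Ω₁)=+0.031339-0.013397i, Y(Ω₂)=+0.199211+0.112993i
  term(m=-3) = +0.047867-0.040434i   from Y*(Ω₁)=+0.125081+0.065503i, Y(Ω₂)=+0.167474-0.410966i
  term(m=-2) = +0.010769-0.192133i   from Y*(Ω₁)=+0.079234+0.386920i, Y(Ω₂)=-0.471115-0.124307i
  term(m=-1) = -0.029211-0.030894i   from Y*(Ω₁)=-0.398426+0.488285i, Y(Ω₂)=-0.008678+0.066905i
  term(m=+0) = +0.094465+0.000000i   from Y*(Ω₁)=-0.212356-0.000000i, Y(Ω₂)=-0.444841+0.000000i
  term(m=+1) = -0.029211+0.030894i   from Y*(Ω₁)=+0.398426+0.488285i, Y(Ω₂)=+0.008678+0.066905i
  term(m=+2) = +0.010769+0.192133i   from Y*(Ω₁)=+0.079234-0.386920i, Y(Ω₂)=-0.471115+0.124307i
  term(m=+3) = +0.047867+0.040434i   from Y*(Ω₁)=-0.125081+0.065503i, Y(Ω₂)=-0.167474-0.410966i
  term(m=+4) = +0.007757-0.000872i   from Y*(Ω₁)=+0.031339+0.013397i, Y(Ω₂)=+0.199211-0.112993i
  term(m=+5) = +0.000277-0.000367i   from Y*(Ω₁)=-0.001616-0.005611i, Y(Ω₂)=+0.047329+0.062915i
  term(m=+6) = -0.000002-0.000013i   from Y*(Ω₁)=-0.000399+0.000576i, Y(Ω₂)=-0.013147+0.012849i
  term(m=+7) = -0.000000-0.000000i   from Y*(Ω₁)=+0.000052-0.000004i, Y(Ω₂)=-0.002069-0.001632i
Total Σ_m = +0.169377-0.000000i. Multiply by 0.837758: +0.141897-0.000000i. P_7(cos γ) = 0.141897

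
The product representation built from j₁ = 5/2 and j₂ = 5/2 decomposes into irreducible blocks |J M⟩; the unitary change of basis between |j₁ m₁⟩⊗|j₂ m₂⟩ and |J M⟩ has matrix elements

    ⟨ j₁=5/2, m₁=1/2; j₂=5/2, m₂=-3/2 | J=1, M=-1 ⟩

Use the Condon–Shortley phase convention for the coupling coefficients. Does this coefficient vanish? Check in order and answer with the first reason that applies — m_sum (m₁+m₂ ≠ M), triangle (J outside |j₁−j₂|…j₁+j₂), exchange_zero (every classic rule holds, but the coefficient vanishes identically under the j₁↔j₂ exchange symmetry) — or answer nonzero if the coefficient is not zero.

nonzero

m-sum: m₁+m₂ = 1/2+(-3/2) = -1, M = -1  ✓
triangle: |j₁−j₂| = 0 ≤ J = 1 ≤ j₁+j₂ = 5  ✓
exchange: j₁≠j₂ or m₁≠m₂ — the exchange symmetry imposes no constraint here
value check: CG = −√(8/35) = -0.478091 ≠ 0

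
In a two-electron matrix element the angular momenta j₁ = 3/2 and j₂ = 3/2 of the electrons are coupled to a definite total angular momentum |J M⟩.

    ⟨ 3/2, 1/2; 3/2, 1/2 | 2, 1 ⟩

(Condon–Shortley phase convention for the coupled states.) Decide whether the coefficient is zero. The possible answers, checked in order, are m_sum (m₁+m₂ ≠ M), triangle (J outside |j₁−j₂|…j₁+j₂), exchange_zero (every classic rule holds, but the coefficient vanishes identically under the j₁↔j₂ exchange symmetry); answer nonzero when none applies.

exchange_zero

m-sum: m₁+m₂ = 1/2+1/2 = 1, M = 1  ✓
triangle: |j₁−j₂| = 0 ≤ J = 2 ≤ j₁+j₂ = 3  ✓
exchange: j₁=j₂ and m₁=m₂, and (−1)^(j₁+j₂−J) = (−1)^1 = −1 forces ⟨j₁m₁;j₂m₂|JM⟩ = −⟨j₂m₂;j₁m₁|JM⟩ = −⟨j₁m₁;j₂m₂|JM⟩ ⇒ the coefficient vanishes identically
Racah sum check: Σ_k collapses to 0 ⇒ CG = 0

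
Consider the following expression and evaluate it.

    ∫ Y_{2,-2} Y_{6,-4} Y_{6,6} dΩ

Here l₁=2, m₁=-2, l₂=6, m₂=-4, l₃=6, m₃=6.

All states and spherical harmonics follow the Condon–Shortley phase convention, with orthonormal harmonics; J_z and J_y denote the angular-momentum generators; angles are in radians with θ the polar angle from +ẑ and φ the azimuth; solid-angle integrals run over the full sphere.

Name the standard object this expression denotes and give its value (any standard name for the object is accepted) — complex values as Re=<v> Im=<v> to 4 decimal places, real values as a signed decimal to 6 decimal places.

This is a Gaunt coefficient — the integral of a triple product of spherical harmonics over the sphere.
m-sum 0 ✓  L=14 even ✓  4≤6≤8 ✓
Π(2lᵢ+1) = 5×13×13 = 845
triangle coeff Δ(2,6,6) = 1/90090
Σ_t [0,2]: t=0:+1/69120 t=1:−1/14400 t=2:+1/69120 = -7/172800
(3j)²=14/715 [(2 6 6; 0 0 0)], sign=-1
Σ_t [2,2]: t=2:+1/14515200 = 1/14515200
(3j)²=2/455 [(2 6 6; -2 -4 6)], sign=+1
⇒ 4πI² = 4/55
I = (-1)√(4/55/(4π)) = -0.07607531

Gaunt coefficient, -0.076075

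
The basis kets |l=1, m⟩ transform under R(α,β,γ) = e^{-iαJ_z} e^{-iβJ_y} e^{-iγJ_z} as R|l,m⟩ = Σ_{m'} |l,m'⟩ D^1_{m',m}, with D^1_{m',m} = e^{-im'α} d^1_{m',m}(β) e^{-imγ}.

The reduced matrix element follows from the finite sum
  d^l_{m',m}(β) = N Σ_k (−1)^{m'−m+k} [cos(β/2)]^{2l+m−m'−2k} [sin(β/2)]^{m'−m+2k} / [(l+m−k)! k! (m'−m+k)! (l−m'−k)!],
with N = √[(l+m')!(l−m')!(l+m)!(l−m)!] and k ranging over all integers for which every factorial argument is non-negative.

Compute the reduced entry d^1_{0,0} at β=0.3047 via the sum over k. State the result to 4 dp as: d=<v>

d^1_{0,0}(β=0.3047) via the finite sum:
Half-angle: c=0.988417, s=0.151761. N=√(1·1·1·1)=1.000000
k∈{0,1} keeps every argument non-negative
  k=0: (−1)^0·1.0000/(1)·0.9884^2·0.1518^0 = +0.976968
  k=1: (−1)^1·1.0000/(1)·0.9884^0·0.1518^2 = -0.023032
d^1_{0,0}(0.3047) = +0.976968 -0.023032 = +0.953937

d=0.9539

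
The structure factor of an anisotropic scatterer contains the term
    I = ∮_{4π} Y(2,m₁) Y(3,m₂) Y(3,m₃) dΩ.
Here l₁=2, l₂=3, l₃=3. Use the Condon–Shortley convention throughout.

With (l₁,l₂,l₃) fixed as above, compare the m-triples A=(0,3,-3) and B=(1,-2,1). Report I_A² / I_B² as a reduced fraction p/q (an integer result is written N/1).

5/3

Same 2,3,3: normalisation and zero-m 3j drop out of the ratio.
A: Δ: 2! 2! 4! / 9! → 1/3780; sum: t=2:+1/96 = 1/96; 3j²(2 3 3; 0 3 -3) = Δ·Π!·Σ² = 5/84  (sign +1)
B: Δ: 2! 2! 4! / 9! → 1/3780; sum: t=0:+1/12 t=1:−1/48 = 1/16; 3j²(2 3 3; 1 -2 1) = Δ·Π!·Σ² = 1/28  (sign +1)
I_A²/I_B² = (5/84)/(1/28) = 5/3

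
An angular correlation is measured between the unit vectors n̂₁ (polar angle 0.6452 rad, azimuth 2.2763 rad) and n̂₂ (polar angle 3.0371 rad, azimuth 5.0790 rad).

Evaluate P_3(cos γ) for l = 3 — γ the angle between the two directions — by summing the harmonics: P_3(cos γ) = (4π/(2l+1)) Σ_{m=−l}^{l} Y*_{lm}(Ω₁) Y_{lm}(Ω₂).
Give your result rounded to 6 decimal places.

Term-by-term m-sum for l=3 (normalisation 4π/7 = 1.795196):
  m=-3: Y*=0.07756 + 0.04709j  Y=-0.00042 - 0.00021j  product -0.00002 - 0.00004j
  m=-2: Y*=-0.04698 - 0.29153j  Y=0.00822 - 0.00740j  product -0.00254 - 0.00205j
  m=-1: Y*=-0.27621 + 0.32429j  Y=0.04767 + 0.12416j  product -0.05343 - 0.01883j
  m=+0: Y*=0.05720 + 0.00000j  Y=-0.72209 + 0.00000j  product -0.04130 + 0.00000j
  m=+1: Y*=0.27621 + 0.32429j  Y=-0.04767 + 0.12416j  product -0.05343 + 0.01883j
  m=+2: Y*=-0.04698 + 0.29153j  Y=0.00822 + 0.00740j  product -0.00254 + 0.00205j
  m=+3: Y*=-0.07756 + 0.04709j  Y=0.00042 - 0.00021j  product -0.00002 + 0.00004j
Total Σ_m = -0.15330 + 0.00000j. Multiply by 1.795196: -0.27521 + 0.00000j. P_3(cos γ) = -0.275206

-0.275206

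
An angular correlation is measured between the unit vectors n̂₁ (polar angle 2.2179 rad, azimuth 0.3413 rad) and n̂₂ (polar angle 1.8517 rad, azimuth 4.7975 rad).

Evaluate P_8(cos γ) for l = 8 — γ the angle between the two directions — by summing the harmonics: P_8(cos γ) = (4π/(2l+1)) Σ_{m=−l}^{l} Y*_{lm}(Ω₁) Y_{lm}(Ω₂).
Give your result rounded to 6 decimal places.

Term-by-term m-sum for l=8 (normalisation 4π/17 = 0.739198):
  m=-8: (-0.077565, 0.033822) × (0.290858, -0.235633) = (-0.014591, 0.028114)  (running Σ = (-0.014591, 0.028114))
  m=-7: (0.186706, -0.174806) × (0.242431, 0.357591) = (0.107773, 0.024386)  (running Σ = (0.093182, 0.052501))
  m=-6: (-0.198434, 0.383960) × (-0.039475, 0.022115) = (-0.000658, -0.019545)  (running Σ = (0.092524, 0.032955))
  m=-5: (0.052569, -0.384998) × (0.140754, 0.310543) = (0.126958, -0.037865)  (running Σ = (0.219481, -0.004910))
  m=-4: (0.003828, 0.018355) × (-0.166924, 0.059131) = (-0.001724, -0.002838)  (running Σ = (0.217757, -0.007747))
  m=-3: (0.180509, 0.296479) × (0.066839, 0.256058) = (-0.063851, 0.066037)  (running Σ = (0.153906, 0.058290))
  m=-2: (-0.164181, -0.133474) × (-0.221985, 0.038156) = (0.041538, 0.023365)  (running Σ = (0.195445, 0.081654))
  m=-1: (-0.245571, -0.087227) × (0.019203, 0.225077) = (0.014917, -0.056948)  (running Σ = (0.210362, 0.024707))
  m=0: (0.255046, -0.000000) × (-0.237452, 0.000000) = (-0.060561, 0.000000)  (running Σ = (0.149800, 0.024707))
  m=1: (0.245571, -0.087227) × (-0.019203, 0.225077) = (0.014917, 0.056948)  (running Σ = (0.164718, 0.081654))
  m=2: (-0.164181, 0.133474) × (-0.221985, -0.038156) = (0.041538, -0.023365)  (running Σ = (0.206256, 0.058290))
  m=3: (-0.180509, 0.296479) × (-0.066839, 0.256058) = (-0.063851, -0.066037)  (running Σ = (0.142405, -0.007747))
  m=4: (0.003828, -0.018355) × (-0.166924, -0.059131) = (-0.001724, 0.002838)  (running Σ = (0.140681, -0.004910))
  m=5: (-0.052569, -0.384998) × (-0.140754, 0.310543) = (0.126958, 0.037865)  (running Σ = (0.267639, 0.032955))
  m=6: (-0.198434, -0.383960) × (-0.039475, -0.022115) = (-0.000658, 0.019545)  (running Σ = (0.266980, 0.052501))
  m=7: (-0.186706, -0.174806) × (-0.242431, 0.357591) = (0.107773, -0.024386)  (running Σ = (0.374753, 0.028114))
  m=8: (-0.077565, -0.033822) × (0.290858, 0.235633) = (-0.014591, -0.028114)  (running Σ = (0.360162, 0.000000))
Accumulated sum (0.360162, 0.000000); after 4π/(2l+1) scaling, (0.266231, 0.000000) ⇒ P_8 = 0.266231

0.266231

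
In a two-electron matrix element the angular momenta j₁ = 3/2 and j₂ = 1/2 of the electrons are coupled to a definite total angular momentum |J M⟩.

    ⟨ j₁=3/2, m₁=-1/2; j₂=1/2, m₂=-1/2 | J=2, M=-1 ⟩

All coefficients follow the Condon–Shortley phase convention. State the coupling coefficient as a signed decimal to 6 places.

+√(3/4) = +0.866025

√[5·0!3!1!/5! · 1!2!0!1!1!3!] = √(3)
  +(−1)^0/∏(0,0,2,0,1,1)! = 1/2  (running 1/2)
⟨..|..⟩ = √(3)·(1/2) = +0.866025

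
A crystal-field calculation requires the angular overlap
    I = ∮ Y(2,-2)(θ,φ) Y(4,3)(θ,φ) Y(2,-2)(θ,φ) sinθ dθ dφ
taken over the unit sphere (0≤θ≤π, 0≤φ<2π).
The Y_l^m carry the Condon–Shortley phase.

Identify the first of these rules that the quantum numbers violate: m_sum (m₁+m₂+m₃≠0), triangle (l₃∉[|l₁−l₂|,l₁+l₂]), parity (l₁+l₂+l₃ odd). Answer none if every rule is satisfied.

azimuthal sum: -2 + 3 − 2 = -1  ✗
2 ≤ 2 ≤ 6 (triangle on l)
L = 2 + 4 + 2 = 8 (even)

m_sum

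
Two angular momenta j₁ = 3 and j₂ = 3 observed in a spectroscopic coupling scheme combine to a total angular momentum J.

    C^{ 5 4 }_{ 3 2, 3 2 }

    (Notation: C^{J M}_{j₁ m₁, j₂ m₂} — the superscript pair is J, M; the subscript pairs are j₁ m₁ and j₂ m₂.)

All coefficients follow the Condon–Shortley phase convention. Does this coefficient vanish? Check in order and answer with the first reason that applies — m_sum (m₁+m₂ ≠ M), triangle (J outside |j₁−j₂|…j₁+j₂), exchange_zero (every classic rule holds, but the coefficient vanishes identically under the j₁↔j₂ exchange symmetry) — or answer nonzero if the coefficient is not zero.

m-sum: m₁+m₂ = 2+2 = 4, M = 4  ✓
triangle: |j₁−j₂| = 0 ≤ J = 5 ≤ j₁+j₂ = 6  ✓
exchange: j₁=j₂ and m₁=m₂, and (−1)^(j₁+j₂−J) = (−1)^1 = −1 forces ⟨j₁m₁;j₂m₂|JM⟩ = −⟨j₂m₂;j₁m₁|JM⟩ = −⟨j₁m₁;j₂m₂|JM⟩ ⇒ the coefficient vanishes identically
Racah sum check: Σ_k collapses to 0 ⇒ CG = 0

exchange_zero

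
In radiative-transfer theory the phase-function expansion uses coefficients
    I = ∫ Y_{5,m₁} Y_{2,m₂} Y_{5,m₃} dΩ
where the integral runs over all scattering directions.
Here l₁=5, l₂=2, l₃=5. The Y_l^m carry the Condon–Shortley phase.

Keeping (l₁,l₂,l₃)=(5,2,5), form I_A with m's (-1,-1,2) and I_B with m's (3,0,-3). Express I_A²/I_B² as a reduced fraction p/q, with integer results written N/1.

42/1

l's match ⇒ only the (l;m) 3-j factors differ between A and B.
A: triangle coeff Δ(5,2,5) = 1/38610; Σ_t [0,1]: t=0:+1/2880 t=1:−1/1440 = -1/2880; (3j)²=7/715 [(5 2 5; -1 -1 2)], sign=+1
B: triangle coeff Δ(5,2,5) = 1/38610; Σ_t [0,2]: t=0:+1/5760 t=1:−1/5040 t=2:+1/161280 = -1/53760; (3j)²=1/4290 [(5 2 5; 3 0 -3)], sign=-1
I_A²/I_B² = (7/715)/(1/4290) = 42/1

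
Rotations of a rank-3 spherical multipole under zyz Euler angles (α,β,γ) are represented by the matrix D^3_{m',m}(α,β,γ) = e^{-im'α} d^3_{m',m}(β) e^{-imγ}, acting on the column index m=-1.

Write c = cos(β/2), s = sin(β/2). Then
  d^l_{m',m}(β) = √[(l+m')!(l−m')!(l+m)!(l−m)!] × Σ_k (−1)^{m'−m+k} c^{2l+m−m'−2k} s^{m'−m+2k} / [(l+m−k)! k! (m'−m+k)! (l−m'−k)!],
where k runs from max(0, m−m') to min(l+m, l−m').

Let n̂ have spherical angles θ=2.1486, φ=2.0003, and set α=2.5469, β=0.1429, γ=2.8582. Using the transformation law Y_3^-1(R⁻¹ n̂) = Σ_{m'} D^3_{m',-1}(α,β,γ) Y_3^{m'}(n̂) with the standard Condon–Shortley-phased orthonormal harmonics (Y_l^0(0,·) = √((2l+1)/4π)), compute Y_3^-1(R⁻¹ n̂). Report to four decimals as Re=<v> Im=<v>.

Re=0.0107 Im=0.0024

Need the full column D^3_{m',-1} for m'=−3..3 at α=2.5469, β=0.1429, γ=2.8582.
cos(β/2)=0.997449, sin(β/2)=0.071389
d^3_{-3,-1}: single k=2 term ⇒ +0.019538;  D = -0.009310-0.017177i
d^3_{-2,-1}: k∈[1..2] ⇒ +0.222887 -0.002283 = +0.220604;  D = -0.021589+0.219545i
d^3_{-1,-1}: k∈[0..2] ⇒ +0.984789 -0.040357 +0.000155 = +0.944587;  D = +0.603237-0.726876i
d^3_{0,-1}: k∈[0..2] ⇒ -0.244161 +0.003752 -0.000006 = -0.240415;  D = +0.230825-0.067224i
d^3_{1,-1}: k∈[0..2] ⇒ +0.030268 -0.000207 +0.000000 = +0.030061;  D = +0.028616+0.009208i
d^3_{2,-1}: k∈[0..1] ⇒ -0.002283 +0.000006 = -0.002278;  D = +0.001405+0.001793i
d^3_{3,-1}: single k=0 term ⇒ +0.000100;  D = +0.000007+0.000100i
Y_3^{m'}(θ=2.1486,φ=2.0003) and Σ D·Y over m':
  (-0.0093-0.0172i)·(+0.2355+0.0683i)  (-0.0216+0.2195i)·(+0.2558-0.2966i)  (+0.6032-0.7269i)·(-0.0554-0.1210i)  (+0.2308-0.0672i)·(+0.3074+0.0000i)  (+0.0286+0.0092i)·(+0.0554-0.1210i)  (+0.0014+0.0018i)·(+0.2558+0.2966i)  (+0.0000+0.0001i)·(-0.2355+0.0683i)
Y_3^-1(R⁻¹ n̂) = +0.010676+0.002415i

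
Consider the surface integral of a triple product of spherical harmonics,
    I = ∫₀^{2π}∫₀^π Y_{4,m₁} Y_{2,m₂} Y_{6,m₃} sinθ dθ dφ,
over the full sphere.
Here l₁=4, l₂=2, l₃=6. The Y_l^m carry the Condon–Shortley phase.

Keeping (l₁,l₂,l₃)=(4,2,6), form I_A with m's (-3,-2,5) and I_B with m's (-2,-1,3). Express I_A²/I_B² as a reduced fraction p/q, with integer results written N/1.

Same 4,2,6: normalisation and zero-m 3j drop out of the ratio.
A: Δ: 0! 8! 4! / 13! → 1/6435; sum: t=0:+1/120960 = 1/120960; 3j²(4 2 6; -3 -2 5) = Δ·Π!·Σ² = 2/39  (sign -1)
B: Δ: 0! 8! 4! / 13! → 1/6435; sum: t=0:+1/8640 = 1/8640; 3j²(4 2 6; -2 -1 3) = Δ·Π!·Σ² = 28/715  (sign -1)
I_A²/I_B² = (2/39)/(28/715) = 55/42

55/42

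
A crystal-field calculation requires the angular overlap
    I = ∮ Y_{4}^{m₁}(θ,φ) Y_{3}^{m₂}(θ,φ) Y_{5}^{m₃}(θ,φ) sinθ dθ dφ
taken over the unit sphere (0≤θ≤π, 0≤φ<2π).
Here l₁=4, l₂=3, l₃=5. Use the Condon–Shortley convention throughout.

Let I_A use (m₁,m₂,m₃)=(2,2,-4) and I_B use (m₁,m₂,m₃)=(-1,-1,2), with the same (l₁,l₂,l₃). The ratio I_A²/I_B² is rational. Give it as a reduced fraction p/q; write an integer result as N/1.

15/16

Same 4,3,5: normalisation and zero-m 3j drop out of the ratio.
A: Δ: 2! 6! 4! / 13! → 1/180180; sum: t=1:−1/2880 t=2:+1/8640 = -1/4320; 3j²(4 3 5; 2 2 -4) = Δ·Π!·Σ² = 8/429  (sign +1)
B: Δ: 2! 6! 4! / 13! → 1/180180; sum: t=0:+1/960 t=1:−1/288 t=2:+1/1728 = -1/540; 3j²(4 3 5; -1 -1 2) = Δ·Π!·Σ² = 128/6435  (sign +1)
I_A²/I_B² = (8/429)/(128/6435) = 15/16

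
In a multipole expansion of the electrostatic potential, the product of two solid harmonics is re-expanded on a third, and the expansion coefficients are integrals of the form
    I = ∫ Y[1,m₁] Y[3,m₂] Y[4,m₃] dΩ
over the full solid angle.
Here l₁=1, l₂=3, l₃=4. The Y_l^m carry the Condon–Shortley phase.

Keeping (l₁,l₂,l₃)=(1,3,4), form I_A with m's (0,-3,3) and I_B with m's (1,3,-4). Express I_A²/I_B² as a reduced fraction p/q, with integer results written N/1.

l's match ⇒ only the (l;m) 3-j factors differ between A and B.
A: triangle coeff Δ(1,3,4) = 1/252; Σ_t [0,0]: t=0:+1/720 = 1/720; (3j)²=1/36 [(1 3 4; 0 -3 3)], sign=-1
B: triangle coeff Δ(1,3,4) = 1/252; Σ_t [0,0]: t=0:+1/1440 = 1/1440; (3j)²=1/9 [(1 3 4; 1 3 -4)], sign=+1
I_A²/I_B² = (1/36)/(1/9) = 1/4

1/4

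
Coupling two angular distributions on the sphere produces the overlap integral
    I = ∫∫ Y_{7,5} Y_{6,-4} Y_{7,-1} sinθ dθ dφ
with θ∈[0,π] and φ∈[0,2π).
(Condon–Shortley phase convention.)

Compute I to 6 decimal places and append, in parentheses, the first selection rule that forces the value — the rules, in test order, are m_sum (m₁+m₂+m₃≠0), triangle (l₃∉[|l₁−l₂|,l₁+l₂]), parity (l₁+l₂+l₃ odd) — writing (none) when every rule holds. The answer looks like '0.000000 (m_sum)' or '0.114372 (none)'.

Rules hold: Σm=0, L=20 even, 1≤7≤13.
N = 15·13·15 = 2925
Δ = 6!·8!·6!/21! = 1/2444321880
Racah Σ t=0..6: t=0:+1/2612736000 t=1:−1/20736000 t=2:+1/1658880 t=3:−1/746496 t=4:+1/1658880 t=5:−1/20736000 t=6:+1/2612736000 = -1/4354560
⇒ 3j(7 6 7; 0 0 0)² = 1000/138567, sgn +1
Racah Σ t=0..2: t=0:+1/49766400 t=1:−1/72576000 t=2:+1/1393459200 = 7/995328000
⇒ 3j(7 6 7; 5 -4 -1)² = 343/83980, sgn +1
4πI² = N·(3j₀)²·(3jₘ)² = 1286250/14919047
I = +1·√(0.0862153/4π) = 0.08282992
No selection rule forces the value: the integral is nonzero (none).

0.082830 (none)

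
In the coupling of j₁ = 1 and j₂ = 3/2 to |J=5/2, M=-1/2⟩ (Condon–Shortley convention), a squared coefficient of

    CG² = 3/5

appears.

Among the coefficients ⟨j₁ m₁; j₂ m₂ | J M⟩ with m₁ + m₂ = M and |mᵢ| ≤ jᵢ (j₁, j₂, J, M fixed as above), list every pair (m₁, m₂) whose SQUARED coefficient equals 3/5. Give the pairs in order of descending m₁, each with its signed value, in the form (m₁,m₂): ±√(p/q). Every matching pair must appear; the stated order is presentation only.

Admissible pairs with m₁+m₂ = M = -1/2: (-1,1/2), (0,-1/2), (1,-3/2)
  (m₁,m₂)=(1,-3/2): CG² = 1/10, CG = +√(1/10)
  (m₁,m₂)=(0,-1/2): CG² = 3/5, CG = +√(3/5)   ← matches the target
  (m₁,m₂)=(-1,1/2): CG² = 3/10, CG = +√(3/10)
Pairs with CG² = 3/5: (0,-1/2): +√(3/5)

(0,-1/2): +√(3/5)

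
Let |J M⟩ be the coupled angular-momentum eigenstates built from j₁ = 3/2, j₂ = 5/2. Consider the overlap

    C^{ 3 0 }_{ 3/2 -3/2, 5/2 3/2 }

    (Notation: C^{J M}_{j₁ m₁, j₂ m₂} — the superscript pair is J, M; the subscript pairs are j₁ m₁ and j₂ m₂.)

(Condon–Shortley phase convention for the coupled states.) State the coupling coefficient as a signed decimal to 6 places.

triangle: 1!*2!*4!/8! = 48/40320
(j±m)!: 0!*3!*4!*1!*3!*3! = 5184
prefactor² = (2J+1)*Δ*N² = 216/5
  k=1: −1/(1!*0!*2!*3!*0!*1!) = -1/12
Σ = -1/12  ⇒  CG² = 216/5*(-1/12)² = 3/10
CG = −√(3/10) = -0.547723

−√(3/10) = -0.547723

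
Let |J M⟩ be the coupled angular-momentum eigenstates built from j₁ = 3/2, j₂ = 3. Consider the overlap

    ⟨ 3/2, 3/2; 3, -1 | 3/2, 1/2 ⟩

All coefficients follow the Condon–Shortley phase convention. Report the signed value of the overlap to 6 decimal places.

√[4·3!0!3!/7! · 3!0!2!4!2!1!] = √(576/35)
  +(−1)^0/∏(0,3,0,2,0,1)! = 1/12  (running 1/12)
⟨..|..⟩ = √(576/35)·(1/12) = +0.338062

+√(4/35) = +0.338062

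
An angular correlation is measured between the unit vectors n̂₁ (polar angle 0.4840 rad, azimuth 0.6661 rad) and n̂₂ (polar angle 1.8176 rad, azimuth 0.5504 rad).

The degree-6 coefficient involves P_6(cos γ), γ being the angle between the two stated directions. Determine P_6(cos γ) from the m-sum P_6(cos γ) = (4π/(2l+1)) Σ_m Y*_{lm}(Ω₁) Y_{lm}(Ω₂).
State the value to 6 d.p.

Addition theorem: P_6(cos γ) = (4π/13) Σ_m Y*_{lm}(Ω₁) Y_{lm}(Ω₂), m = −6…6:
  term(m=-6) = +0.001514+0.001260i   from Y*(Ω₁)=-0.003218-0.003700i, Y(Ω₂)=-0.396463+0.064309i
  term(m=-5) = -0.009484-0.006193i   from Y*(Ω₁)=-0.031740-0.006068i, Y(Ω₂)=+0.324266+0.133137i
  term(m=-4) = -0.012355-0.006164i   from Y*(Ω₁)=-0.113195+0.058527i, Y(Ω₂)=+0.063904+0.087498i
  term(m=-3) = +0.104365+0.037754i   from Y*(Ω₁)=-0.135315+0.297002i, Y(Ω₂)=-0.027312-0.338951i
  term(m=-2) = +0.006500+0.001532i   from Y*(Ω₁)=+0.119234+0.490212i, Y(Ω₂)=+0.005995-0.011802i
  term(m=-1) = -0.095898-0.011145i   from Y*(Ω₁)=+0.233766+0.183723i, Y(Ω₂)=-0.276754+0.169832i
  term(m=+0) = -0.003918-0.000000i   from Y*(Ω₁)=-0.317808-0.000000i, Y(Ω₂)=+0.012328+0.000000i
  term(m=+1) = -0.095898+0.011145i   from Y*(Ω₁)=-0.233766+0.183723i, Y(Ω₂)=+0.276754+0.169832i
  term(m=+2) = +0.006500-0.001532i   from Y*(Ω₁)=+0.119234-0.490212i, Y(Ω₂)=+0.005995+0.011802i
  term(m=+3) = +0.104365-0.037754i   from Y*(Ω₁)=+0.135315+0.297002i, Y(Ω₂)=+0.027312-0.338951i
  term(m=+4) = -0.012355+0.006164i   from Y*(Ω₁)=-0.113195-0.058527i, Y(Ω₂)=+0.063904-0.087498i
  term(m=+5) = -0.009484+0.006193i   from Y*(Ω₁)=+0.031740-0.006068i, Y(Ω₂)=-0.324266+0.133137i
  term(m=+6) = +0.001514-0.001260i   from Y*(Ω₁)=-0.003218+0.003700i, Y(Ω₂)=-0.396463-0.064309i
Accumulated sum -0.014633+0.000000i; after 4π/(2l+1) scaling, -0.014145+0.000000i ⇒ P_6 = -0.014145

-0.014145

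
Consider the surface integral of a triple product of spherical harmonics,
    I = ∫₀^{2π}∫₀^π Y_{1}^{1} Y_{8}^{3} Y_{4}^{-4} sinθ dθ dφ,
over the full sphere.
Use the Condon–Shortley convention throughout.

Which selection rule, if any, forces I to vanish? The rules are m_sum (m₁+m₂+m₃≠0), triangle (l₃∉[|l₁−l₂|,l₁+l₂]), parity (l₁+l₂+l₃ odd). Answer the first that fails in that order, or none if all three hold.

Σmᵢ = 0  ✓
l₃∈[|l₁−l₂|,l₁+l₂]=[7,9] required, l₃=4 fails  ✗
Σlᵢ = 13 ⇒ odd

triangle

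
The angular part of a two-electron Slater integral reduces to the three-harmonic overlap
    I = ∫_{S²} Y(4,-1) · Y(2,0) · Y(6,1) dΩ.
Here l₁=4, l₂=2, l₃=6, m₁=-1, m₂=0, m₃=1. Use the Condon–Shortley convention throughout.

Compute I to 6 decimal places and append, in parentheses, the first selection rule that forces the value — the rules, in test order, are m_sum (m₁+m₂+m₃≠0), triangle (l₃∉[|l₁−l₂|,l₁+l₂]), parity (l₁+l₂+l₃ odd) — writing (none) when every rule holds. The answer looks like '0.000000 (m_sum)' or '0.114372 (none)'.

Checks pass: Σm=0; 12 even; l₃=6∈[2,6].
(2·4+1)(2·2+1)(2·6+1) = 585
Δ: 0! 8! 4! / 13! → 1/6435
sum: t=0:+1/2304 = 1/2304
3j²(4 2 6; 0 0 0) = Δ·Π!·Σ² = 5/143  (sign +1)
sum: t=0:+1/2880 = 1/2880
3j²(4 2 6; -1 0 1) = Δ·Π!·Σ² = 14/429  (sign -1)
combine: 4πI² = 585·5/143·14/429 = 1050/1573
take √, sign -1: I = -0.23047581
No selection rule forces the value: the integral is nonzero (none).

-0.230476 (none)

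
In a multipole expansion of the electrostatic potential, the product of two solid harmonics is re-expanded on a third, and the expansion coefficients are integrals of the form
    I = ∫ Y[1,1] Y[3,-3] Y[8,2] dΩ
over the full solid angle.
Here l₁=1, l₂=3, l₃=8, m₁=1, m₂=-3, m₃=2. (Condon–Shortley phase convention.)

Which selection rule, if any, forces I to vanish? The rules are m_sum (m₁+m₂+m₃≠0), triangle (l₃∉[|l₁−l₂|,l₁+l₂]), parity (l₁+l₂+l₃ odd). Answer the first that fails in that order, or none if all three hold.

triangle

Σmᵢ = 0  ✓
l₃∈[|l₁−l₂|,l₁+l₂]=[2,4] required, l₃=8 fails  ✗
Σlᵢ = 12 ⇒ even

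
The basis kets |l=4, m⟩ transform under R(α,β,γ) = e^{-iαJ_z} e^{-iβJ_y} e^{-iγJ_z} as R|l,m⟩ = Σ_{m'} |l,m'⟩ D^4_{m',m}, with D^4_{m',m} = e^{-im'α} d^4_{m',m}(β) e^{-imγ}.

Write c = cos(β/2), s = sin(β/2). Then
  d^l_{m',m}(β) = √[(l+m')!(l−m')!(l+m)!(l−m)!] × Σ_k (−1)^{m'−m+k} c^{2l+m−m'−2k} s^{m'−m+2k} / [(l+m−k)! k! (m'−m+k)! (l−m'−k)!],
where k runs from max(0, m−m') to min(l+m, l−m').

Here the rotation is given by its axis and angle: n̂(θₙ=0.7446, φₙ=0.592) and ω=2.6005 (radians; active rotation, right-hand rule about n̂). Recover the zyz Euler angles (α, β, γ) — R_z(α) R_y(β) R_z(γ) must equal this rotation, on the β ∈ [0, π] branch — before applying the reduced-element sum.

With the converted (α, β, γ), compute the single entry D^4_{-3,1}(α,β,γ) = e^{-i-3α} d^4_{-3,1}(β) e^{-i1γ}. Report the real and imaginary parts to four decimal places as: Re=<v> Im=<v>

Re=0.0332 Im=-0.4371

Axis–angle → zyz. n̂ = (sinθₙcosφₙ, sinθₙsinφₙ, cosθₙ) = (+0.562355, +0.378159, +0.735359), ω = 2.6005.
R = I cosω + sinω [n̂]ₓ + (1−cosω) n̂n̂ᵀ gives
  R = [-0.269837, +0.016176, +0.962770; +0.773703, -0.591567, +0.226786; +0.573211, +0.806094, +0.147111]
β = atan2(√(R₁₃²+R₂₃²), R₃₃) = 1.423150; α = atan2(R₂₃, R₁₃) mod 2π = 0.231339; γ = atan2(R₃₂, −R₃₁) mod 2π = 2.188932
First d^4_{-3,1}(β=1.4231), then the phase factors e^{-i(-3)α} and e^{-i(1)γ}:
c=cos(1.423150/2)=0.757334, s=sin(1.423150/2)=0.653027; N=√[1·5040·120·6]=1904.940944
k: max(0,(1)−(-3))=4 … min(4+(1),4−(-3))=5
  k=4: (−1)^0·1904.9409/(144)·0.7573^4·0.6530^4 = +0.791398
  k=5: (−1)^1·1904.9409/(240)·0.7573^2·0.6530^6 = -0.353048
d^4_{-3,1}(1.4231) = +0.791398 -0.353048 = +0.438350
D = (+0.768683+0.639630i)·(+0.438350)·(-0.579516-0.814961i) = +0.033231-0.437089i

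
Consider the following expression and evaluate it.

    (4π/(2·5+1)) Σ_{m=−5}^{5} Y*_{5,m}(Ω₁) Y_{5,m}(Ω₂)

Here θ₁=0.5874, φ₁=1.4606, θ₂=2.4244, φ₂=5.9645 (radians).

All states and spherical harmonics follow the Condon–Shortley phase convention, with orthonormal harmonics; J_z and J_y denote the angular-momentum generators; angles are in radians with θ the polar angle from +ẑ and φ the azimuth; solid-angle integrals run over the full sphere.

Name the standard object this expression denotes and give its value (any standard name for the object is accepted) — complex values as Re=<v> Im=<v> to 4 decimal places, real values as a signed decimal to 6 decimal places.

This sum is the spherical-harmonic addition theorem: it equals the Legendre polynomial P_l(cos γ) of the angle γ between the two directions.
Summing Y*_{l m}(θ₁,φ₁)·Y_{l m}(θ₂,φ₂) over m ∈ [−5, 5]; prefactor 4π/(2·5+1) = 1.142397:
  m=-5: Y*=+0.012703+0.020674i  Y=-0.001288+0.056919i  product -0.001193+0.000696i
  m=-4: Y*=+0.104231-0.049170i  Y=-0.060229-0.197458i  product -0.015987-0.017620i
  m=-3: Y*=-0.100076-0.291612i  Y=+0.232955+0.329966i  product +0.072909-0.100954i
  m=-2: Y*=-0.456025+0.102164i  Y=-0.312183-0.231160i  product +0.165979+0.073521i
  m=-1: Y*=+0.026961+0.243671i  Y=-0.035375-0.011671i  product +0.001890-0.008935i
  m=+0: Y*=-0.317029-0.000000i  Y=+0.390874+0.000000i  product -0.123919-0.000000i
  m=+1: Y*=-0.026961+0.243671i  Y=+0.035375-0.011671i  product +0.001890+0.008935i
  m=+2: Y*=-0.456025-0.102164i  Y=-0.312183+0.231160i  product +0.165979-0.073521i
  m=+3: Y*=+0.100076-0.291612i  Y=-0.232955+0.329966i  product +0.072909+0.100954i
  m=+4: Y*=+0.104231+0.049170i  Y=-0.060229+0.197458i  product -0.015987+0.017620i
  m=+5: Y*=-0.012703+0.020674i  Y=+0.001288+0.056919i  product -0.001193-0.000696i
Σ over m = +0.323279+0.000000i; ×(4π/11) → +0.369313+0.000000i. Real part: 0.369313

Legendre polynomial (addition theorem), +0.369313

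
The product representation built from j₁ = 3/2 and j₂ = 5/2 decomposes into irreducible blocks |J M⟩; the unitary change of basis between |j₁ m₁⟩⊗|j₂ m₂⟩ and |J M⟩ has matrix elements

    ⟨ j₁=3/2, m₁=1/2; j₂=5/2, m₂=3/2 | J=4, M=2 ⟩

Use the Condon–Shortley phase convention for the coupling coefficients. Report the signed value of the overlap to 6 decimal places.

+√(15/28) = +0.731925

triangle: 0!×3!×5!/9! = 720/362880
(j±m)!: 2!×1!×4!×1!×6!×2! = 69120
prefactor² = (2J+1)×Δ×N² = 8640/7
  k=0: +1/(0!×0!×1!×4!×2!×1!) = 1/48
Σ = 1/48  ⇒  CG² = 8640/7×(1/48)² = 15/28
CG = +√(15/28) = +0.731925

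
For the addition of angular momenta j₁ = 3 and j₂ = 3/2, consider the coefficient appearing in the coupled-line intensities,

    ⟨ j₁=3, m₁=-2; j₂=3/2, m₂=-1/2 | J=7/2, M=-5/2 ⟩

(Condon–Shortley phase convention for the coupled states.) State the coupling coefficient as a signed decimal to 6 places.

-0.377964  (= −√(1/7))

√[8·1!5!2!/9! · 1!5!1!2!1!6!] = √(6400/7)
  +(−1)^0/∏(0,1,5,1,0,1)! = 1/120  (running 1/120)
  +(−1)^1/∏(1,0,4,0,1,2)! = -1/48  (running -1/80)
⟨..|..⟩ = √(6400/7)·(-1/80) = -0.377964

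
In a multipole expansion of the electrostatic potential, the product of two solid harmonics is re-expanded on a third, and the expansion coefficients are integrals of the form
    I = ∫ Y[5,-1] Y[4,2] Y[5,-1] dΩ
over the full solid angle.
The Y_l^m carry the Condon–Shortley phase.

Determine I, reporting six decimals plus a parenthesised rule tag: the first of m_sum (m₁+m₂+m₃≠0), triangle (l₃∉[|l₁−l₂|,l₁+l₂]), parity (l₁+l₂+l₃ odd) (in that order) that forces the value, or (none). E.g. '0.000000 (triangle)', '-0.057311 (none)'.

Checks pass: Σm=0; 14 even; l₃=5∈[1,9].
(2·5+1)(2·4+1)(2·5+1) = 1089
Δ: 4! 6! 4! / 15! → 1/3153150
sum: t=0:+1/69120 t=1:−1/1728 t=2:+1/576 t=3:−1/1728 t=4:+1/69120 = 7/11520
3j²(5 4 5; 0 0 0) = Δ·Π!·Σ² = 2/143  (sign -1)
sum: t=2:+1/4608 t=3:−1/1296 t=4:+1/4608 = -7/20736
3j²(5 4 5; -1 2 -1) = Δ·Π!·Σ² = 20/1287  (sign -1)
combine: 4πI² = 1089·2/143·20/1287 = 40/169
take √, sign +1: I = 0.13724032
No selection rule forces the value: the integral is nonzero (none).

0.137240 (none)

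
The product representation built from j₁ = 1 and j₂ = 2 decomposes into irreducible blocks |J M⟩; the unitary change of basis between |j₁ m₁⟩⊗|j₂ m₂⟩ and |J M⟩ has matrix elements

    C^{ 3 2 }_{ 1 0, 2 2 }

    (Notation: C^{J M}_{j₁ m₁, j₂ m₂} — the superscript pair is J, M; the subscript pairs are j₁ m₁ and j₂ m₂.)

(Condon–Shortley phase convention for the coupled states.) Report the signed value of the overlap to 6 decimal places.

+√(1/3) = +0.577350

j₁+j₂−J=0  J+j₁−j₂=2  J−j₁+j₂=4  j₁+j₂+J+1=7
(j₁±m₁, j₂±m₂, J±M) = (1,1,4,0,5,1)
P² = 192
sum k=0..0:
  [0] +1/24 = 1/24
S = 1/24
C² = P²·S² = 1/3 ; C = +0.577350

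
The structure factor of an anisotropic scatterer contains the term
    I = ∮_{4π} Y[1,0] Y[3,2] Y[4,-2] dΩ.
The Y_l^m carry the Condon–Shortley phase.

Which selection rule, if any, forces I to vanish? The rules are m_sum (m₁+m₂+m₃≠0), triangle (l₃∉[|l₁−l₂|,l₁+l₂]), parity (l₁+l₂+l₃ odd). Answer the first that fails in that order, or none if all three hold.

Σmᵢ = 0  ✓
l₃∈[|l₁−l₂|,l₁+l₂]=[2,4], have l₃=4  ✓
Σlᵢ = 8 ⇒ even  ✓

none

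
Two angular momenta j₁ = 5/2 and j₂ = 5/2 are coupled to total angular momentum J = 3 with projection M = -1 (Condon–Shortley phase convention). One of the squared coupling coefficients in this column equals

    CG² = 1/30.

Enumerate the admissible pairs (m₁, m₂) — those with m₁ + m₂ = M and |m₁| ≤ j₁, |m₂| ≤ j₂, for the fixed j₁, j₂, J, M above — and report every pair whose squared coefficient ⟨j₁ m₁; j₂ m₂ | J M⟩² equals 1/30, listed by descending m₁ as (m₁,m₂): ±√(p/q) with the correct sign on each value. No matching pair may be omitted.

Admissible pairs with m₁+m₂ = M = -1: (-5/2,3/2), (-3/2,1/2), (-1/2,-1/2), (1/2,-3/2), (3/2,-5/2)
  (m₁,m₂)=(3/2,-5/2): CG² = 1/3, CG = +√(1/3)
  (m₁,m₂)=(1/2,-3/2): CG² = 1/30, CG = +√(1/30)   ← matches the target
  (m₁,m₂)=(-1/2,-1/2): CG² = 4/15, CG = −√(4/15)
  (m₁,m₂)=(-3/2,1/2): CG² = 1/30, CG = +√(1/30)   ← matches the target
  (m₁,m₂)=(-5/2,3/2): CG² = 1/3, CG = +√(1/3)
Pairs with CG² = 1/30: (1/2,-3/2): +√(1/30); (-3/2,1/2): +√(1/30)

(1/2,-3/2): +√(1/30); (-3/2,1/2): +√(1/30)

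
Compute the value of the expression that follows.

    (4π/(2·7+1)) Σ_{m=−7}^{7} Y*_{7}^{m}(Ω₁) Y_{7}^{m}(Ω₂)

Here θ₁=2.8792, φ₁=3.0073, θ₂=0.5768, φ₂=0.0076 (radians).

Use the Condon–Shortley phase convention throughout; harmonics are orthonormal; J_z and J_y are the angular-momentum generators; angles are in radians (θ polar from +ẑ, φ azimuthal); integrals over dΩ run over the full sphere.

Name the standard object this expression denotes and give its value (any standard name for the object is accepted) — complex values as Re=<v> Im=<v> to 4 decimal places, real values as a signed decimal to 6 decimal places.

This sum is the spherical-harmonic addition theorem: it equals the Legendre polynomial P_l(cos γ) of the angle γ between the two directions.
Expand P_7 via completeness: Σ_{m} conj(Y_{7,m}) at Ω₁ times Y_{7,m} at Ω₂ —
  term(m=-7) = (-0.000000, 0.000000)   from Y*(Ω₁)=(-0.000023, 0.000032), Y(Ω₂)=(0.007163, -0.000381)
  term(m=-6) = (-0.000015, 0.000017)   from Y*(Ω₁)=(-0.000381, 0.000397), Y(Ω₂)=(0.041209, -0.001880)
  term(m=-5) = (-0.000524, 0.000450)   from Y*(Ω₁)=(-0.003753, 0.002982), Y(Ω₂)=(0.143852, -0.005469)
  term(m=-4) = (-0.008239, 0.005253)   from Y*(Ω₁)=(-0.025156, 0.014982), Y(Ω₂)=(0.333563, -0.010143)
  term(m=-3) = (-0.056554, 0.025642)   from Y*(Ω₁)=(-0.116959, 0.049847), Y(Ω₂)=(0.488281, -0.011135)
  term(m=-2) = (-0.116367, 0.033939)   from Y*(Ω₁)=(-0.360780, 0.099300), Y(Ω₂)=(0.323898, -0.004924)
  term(m=-1) = (0.125266, -0.017895)   from Y*(Ω₁)=(-0.630303, 0.085158), Y(Ω₂)=(-0.198943, 0.001512)
  term(m=+0) = (0.106130, 0.000000)   from Y*(Ω₁)=(-0.265441, -0.000000), Y(Ω₂)=(-0.399824, 0.000000)
  term(m=+1) = (0.125266, 0.017895)   from Y*(Ω₁)=(0.630303, 0.085158), Y(Ω₂)=(0.198943, 0.001512)
  term(m=+2) = (-0.116367, -0.033939)   from Y*(Ω₁)=(-0.360780, -0.099300), Y(Ω₂)=(0.323898, 0.004924)
  term(m=+3) = (-0.056554, -0.025642)   from Y*(Ω₁)=(0.116959, 0.049847), Y(Ω₂)=(-0.488281, -0.011135)
  term(m=+4) = (-0.008239, -0.005253)   from Y*(Ω₁)=(-0.025156, -0.014982), Y(Ω₂)=(0.333563, 0.010143)
  term(m=+5) = (-0.000524, -0.000450)   from Y*(Ω₁)=(0.003753, 0.002982), Y(Ω₂)=(-0.143852, -0.005469)
  term(m=+6) = (-0.000015, -0.000017)   from Y*(Ω₁)=(-0.000381, -0.000397), Y(Ω₂)=(0.041209, 0.001880)
  term(m=+7) = (-0.000000, -0.000000)   from Y*(Ω₁)=(0.000023, 0.000032), Y(Ω₂)=(-0.007163, -0.000381)
Σ over m = (-0.006736, -0.000000); ×(4π/15) → (-0.005643, -0.000000). Real part: -0.005643

Legendre polynomial (addition theorem), -0.005643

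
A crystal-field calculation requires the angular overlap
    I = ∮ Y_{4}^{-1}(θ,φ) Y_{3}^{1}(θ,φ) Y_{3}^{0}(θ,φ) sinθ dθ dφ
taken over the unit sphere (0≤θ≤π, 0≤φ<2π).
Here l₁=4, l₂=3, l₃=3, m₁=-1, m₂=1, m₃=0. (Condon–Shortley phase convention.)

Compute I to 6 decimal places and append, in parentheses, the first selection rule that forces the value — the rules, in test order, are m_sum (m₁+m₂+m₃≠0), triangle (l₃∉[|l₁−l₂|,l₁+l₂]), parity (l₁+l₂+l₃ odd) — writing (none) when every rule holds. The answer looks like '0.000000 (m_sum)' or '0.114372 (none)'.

m-sum 0 ✓  L=10 even ✓  1≤3≤7 ✓
Π(2lᵢ+1) = 9×7×7 = 441
triangle coeff Δ(4,3,3) = 1/34650
Σ_t [1,3]: t=1:−1/72 t=2:+1/16 t=3:−1/72 = 5/144
(3j)²=2/77 [(4 3 3; 0 0 0)], sign=-1
Σ_t [2,4]: t=2:+1/48 t=3:−1/24 t=4:+1/288 = -5/288
(3j)²=5/462 [(4 3 3; -1 1 0)], sign=+1
⇒ 4πI² = 15/121
I = (-1)√(15/121/(4π)) = -0.09932258
No selection rule forces the value: the integral is nonzero (none).

-0.099323 (none)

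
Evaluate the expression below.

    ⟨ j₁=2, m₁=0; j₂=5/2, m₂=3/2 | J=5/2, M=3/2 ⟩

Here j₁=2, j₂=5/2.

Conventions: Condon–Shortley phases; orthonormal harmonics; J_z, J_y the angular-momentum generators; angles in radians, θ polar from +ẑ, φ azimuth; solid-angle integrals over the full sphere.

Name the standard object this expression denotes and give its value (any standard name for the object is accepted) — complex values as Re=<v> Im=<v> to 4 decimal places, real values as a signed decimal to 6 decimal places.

This is a Clebsch–Gordan (vector-coupling) coefficient.
triangle: 2!×2!×3!/8! = 24/40320
(j±m)!: 2!×2!×4!×1!×4!×1! = 2304
prefactor² = (2J+1)×Δ×N² = 288/35
  k=1: −1/(1!×1!×1!×3!×1!×0!) = -1/6
  k=2: +1/(2!×0!×0!×2!×2!×1!) = 1/8
Σ = -1/24  ⇒  CG² = 288/35×(-1/24)² = 1/70
CG = −√(1/70) = -0.119523

Clebsch–Gordan coefficient, −√(1/70) ≈ -0.119523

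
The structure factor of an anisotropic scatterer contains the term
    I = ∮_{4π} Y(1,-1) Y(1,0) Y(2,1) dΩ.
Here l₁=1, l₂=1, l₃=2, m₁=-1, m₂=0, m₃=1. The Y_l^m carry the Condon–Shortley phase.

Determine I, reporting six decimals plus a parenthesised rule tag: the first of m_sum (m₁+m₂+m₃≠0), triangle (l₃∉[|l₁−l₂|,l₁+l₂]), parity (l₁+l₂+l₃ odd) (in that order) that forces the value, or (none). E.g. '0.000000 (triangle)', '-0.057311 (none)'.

-0.218510 (none)

Checks pass: Σm=0; 4 even; l₃=2∈[0,2].
(2·1+1)(2·1+1)(2·2+1) = 45
Δ: 0! 2! 2! / 5! → 1/30
sum: t=0:+1/1 = 1/1
3j²(1 1 2; 0 0 0) = Δ·Π!·Σ² = 2/15  (sign +1)
sum: t=0:+1/2 = 1/2
3j²(1 1 2; -1 0 1) = Δ·Π!·Σ² = 1/10  (sign -1)
combine: 4πI² = 45·2/15·1/10 = 3/5
take √, sign -1: I = -0.21850969
No selection rule forces the value: the integral is nonzero (none).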